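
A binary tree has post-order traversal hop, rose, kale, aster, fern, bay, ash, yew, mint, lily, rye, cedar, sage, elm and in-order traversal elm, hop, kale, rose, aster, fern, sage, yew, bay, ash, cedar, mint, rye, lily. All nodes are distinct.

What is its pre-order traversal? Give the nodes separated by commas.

elm, sage, fern, aster, kale, hop, rose, cedar, yew, ash, bay, rye, mint, lily

The last element of post-order is the root; it splits in-order into left and right subtrees.
Root elm: left subtree has 0 nodes { }, right has 13 {hop, kale, rose, aster, fern, sage, yew, bay, ash, cedar, mint, rye, lily}.
  Root sage: left subtree has 5 nodes {hop, kale, rose, aster, fern}, right has 7 {yew, bay, ash, cedar, mint, rye, lily}.
    Root fern: left subtree has 4 nodes {hop, kale, rose, aster}, right has 0 { }.
      Root aster: left subtree has 3 nodes {hop, kale, rose}, right has 0 { }.
        Root kale: left subtree has 1 node {hop}, right has 1 {rose}.
    Root cedar: left subtree has 3 nodes {yew, bay, ash}, right has 3 {mint, rye, lily}.
      Root yew: left subtree has 0 nodes { }, right has 2 {bay, ash}.
        Root ash: left subtree has 1 node {bay}, right has 0 { }.
      Root rye: left subtree has 1 node {mint}, right has 1 {lily}.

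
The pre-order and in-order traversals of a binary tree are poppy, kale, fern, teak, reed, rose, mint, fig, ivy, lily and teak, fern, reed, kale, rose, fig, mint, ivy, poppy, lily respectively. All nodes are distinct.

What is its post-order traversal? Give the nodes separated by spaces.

The first element of pre-order is the root; it splits in-order into left and right subtrees.
Root poppy: left subtree has 8 nodes {teak, fern, reed, kale, rose, fig, mint, ivy}, right has 1 {lily}.
  Root kale: left subtree has 3 nodes {teak, fern, reed}, right has 4 {rose, fig, mint, ivy}.
    Root fern: left subtree has 1 node {teak}, right has 1 {reed}.
    Root rose: left subtree has 0 nodes { }, right has 3 {fig, mint, ivy}.
      Root mint: left subtree has 1 node {fig}, right has 1 {ivy}.

teak reed fern fig ivy mint rose kale lily poppy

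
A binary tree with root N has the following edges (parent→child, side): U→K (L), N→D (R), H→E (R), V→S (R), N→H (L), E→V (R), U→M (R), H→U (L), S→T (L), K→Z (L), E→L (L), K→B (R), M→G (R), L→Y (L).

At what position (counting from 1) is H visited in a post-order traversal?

13

Post-order visits the left subtree, then the right subtree, then the node.
At N: go left to H.
  At H: go left to U.
    At U: go left to K.
      At K: go left to Z.
        Z is a leaf — visit Z.
      At K: go right to B.
        B is a leaf — visit B.
      Visit K.
    At U: go right to M.
      At M: no left child.
      At M: go right to G.
        G is a leaf — visit G.
      Visit M.
    Visit U.
  At H: go right to E.
    At E: go left to L.
      At L: go left to Y.
        Y is a leaf — visit Y.
      At L: no right child.
      Visit L.
    At E: go right to V.
      At V: no left child.
      At V: go right to S.
        At S: go left to T.
          T is a leaf — visit T.
        At S: no right child.
        Visit S.
      Visit V.
    Visit E.
  Visit H.
At N: go right to D.
  D is a leaf — visit D.
Visit N.
Full post-order sequence: Z, B, K, G, M, U, Y, L, T, S, V, E, H, D, N.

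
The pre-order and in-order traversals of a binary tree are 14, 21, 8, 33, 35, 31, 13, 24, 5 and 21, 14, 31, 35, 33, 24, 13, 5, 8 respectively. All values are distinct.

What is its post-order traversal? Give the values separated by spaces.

21 31 35 24 5 13 33 8 14

The first element of pre-order is the root; it splits in-order into left and right subtrees.
Root 14: left subtree has 1 node {21}, right has 7 {31, 35, 33, 24, 13, 5, 8}.
  Root 8: left subtree has 6 nodes {31, 35, 33, 24, 13, 5}, right has 0 { }.
    Root 33: left subtree has 2 nodes {31, 35}, right has 3 {24, 13, 5}.
      Root 35: left subtree has 1 node {31}, right has 0 { }.
      Root 13: left subtree has 1 node {24}, right has 1 {5}.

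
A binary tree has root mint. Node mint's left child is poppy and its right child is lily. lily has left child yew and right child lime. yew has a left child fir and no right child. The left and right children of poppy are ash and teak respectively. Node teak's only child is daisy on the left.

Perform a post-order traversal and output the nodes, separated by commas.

ash, daisy, teak, poppy, fir, yew, lime, lily, mint

Post-order visits the left subtree, then the right subtree, then the node.
At mint: go left to poppy.
  At poppy: go left to ash.
    ash is a leaf — visit ash.
  At poppy: go right to teak.
    At teak: go left to daisy.
      daisy is a leaf — visit daisy.
    At teak: no right child.
    Visit teak.
  Visit poppy.
At mint: go right to lily.
  At lily: go left to yew.
    At yew: go left to fir.
      fir is a leaf — visit fir.
    At yew: no right child.
    Visit yew.
  At lily: go right to lime.
    lime is a leaf — visit lime.
  Visit lily.
Visit mint.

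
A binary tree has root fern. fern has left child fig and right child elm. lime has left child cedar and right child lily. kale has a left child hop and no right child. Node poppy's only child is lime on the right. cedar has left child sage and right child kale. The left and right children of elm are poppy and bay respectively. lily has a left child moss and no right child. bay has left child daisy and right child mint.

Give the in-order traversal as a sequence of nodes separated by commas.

In-order visits the left subtree, then the node, then the right subtree.
At fern: go left to fig.
  fig is a leaf — visit fig.
Visit fern.
At fern: go right to elm.
  At elm: go left to poppy.
    At poppy: no left child.
    Visit poppy.
    At poppy: go right to lime.
      At lime: go left to cedar.
        At cedar: go left to sage.
          sage is a leaf — visit sage.
        Visit cedar.
        At cedar: go right to kale.
          At kale: go left to hop.
            hop is a leaf — visit hop.
          Visit kale.
          At kale: no right child.
      Visit lime.
      At lime: go right to lily.
        At lily: go left to moss.
          moss is a leaf — visit moss.
        Visit lily.
        At lily: no right child.
  Visit elm.
  At elm: go right to bay.
    At bay: go left to daisy.
      daisy is a leaf — visit daisy.
    Visit bay.
    At bay: go right to mint.
      mint is a leaf — visit mint.

fig, fern, poppy, sage, cedar, hop, kale, lime, moss, lily, elm, daisy, bay, mint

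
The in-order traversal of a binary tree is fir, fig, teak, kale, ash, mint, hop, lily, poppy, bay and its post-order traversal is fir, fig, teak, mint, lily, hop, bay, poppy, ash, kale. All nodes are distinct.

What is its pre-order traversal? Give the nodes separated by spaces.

kale teak fig fir ash poppy hop mint lily bay

The last element of post-order is the root; it splits in-order into left and right subtrees.
Root kale: left subtree has 3 nodes {fir, fig, teak}, right has 6 {ash, mint, hop, lily, poppy, bay}.
  Root teak: left subtree has 2 nodes {fir, fig}, right has 0 { }.
    Root fig: left subtree has 1 node {fir}, right has 0 { }.
  Root ash: left subtree has 0 nodes { }, right has 5 {mint, hop, lily, poppy, bay}.
    Root poppy: left subtree has 3 nodes {mint, hop, lily}, right has 1 {bay}.
      Root hop: left subtree has 1 node {mint}, right has 1 {lily}.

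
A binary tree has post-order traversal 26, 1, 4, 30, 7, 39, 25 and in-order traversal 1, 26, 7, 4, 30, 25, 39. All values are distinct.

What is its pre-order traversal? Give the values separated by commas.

25, 7, 1, 26, 30, 4, 39

The last element of post-order is the root; it splits in-order into left and right subtrees.
Root 25: left subtree has 5 nodes {1, 26, 7, 4, 30}, right has 1 {39}.
  Root 7: left subtree has 2 nodes {1, 26}, right has 2 {4, 30}.
    Root 1: left subtree has 0 nodes { }, right has 1 {26}.
    Root 30: left subtree has 1 node {4}, right has 0 { }.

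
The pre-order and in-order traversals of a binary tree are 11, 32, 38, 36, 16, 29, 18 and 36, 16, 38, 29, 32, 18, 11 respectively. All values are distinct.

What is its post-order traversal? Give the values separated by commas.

16, 36, 29, 38, 18, 32, 11

The first element of pre-order is the root; it splits in-order into left and right subtrees.
Root 11: left subtree has 6 nodes {36, 16, 38, 29, 32, 18}, right has 0 { }.
  Root 32: left subtree has 4 nodes {36, 16, 38, 29}, right has 1 {18}.
    Root 38: left subtree has 2 nodes {36, 16}, right has 1 {29}.
      Root 36: left subtree has 0 nodes { }, right has 1 {16}.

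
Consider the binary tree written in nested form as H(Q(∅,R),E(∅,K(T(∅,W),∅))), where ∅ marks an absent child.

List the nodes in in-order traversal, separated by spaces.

Q R H E T W K

In-order visits the left subtree, then the node, then the right subtree.
At H: go left to Q.
  At Q: no left child.
  Visit Q.
  At Q: go right to R.
    R is a leaf — visit R.
Visit H.
At H: go right to E.
  At E: no left child.
  Visit E.
  At E: go right to K.
    At K: go left to T.
      At T: no left child.
      Visit T.
      At T: go right to W.
        W is a leaf — visit W.
    Visit K.
    At K: no right child.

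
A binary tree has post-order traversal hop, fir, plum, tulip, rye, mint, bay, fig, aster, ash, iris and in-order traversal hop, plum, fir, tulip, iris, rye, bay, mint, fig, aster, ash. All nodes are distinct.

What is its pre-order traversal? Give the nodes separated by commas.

iris, tulip, plum, hop, fir, ash, aster, fig, bay, rye, mint

The last element of post-order is the root; it splits in-order into left and right subtrees.
Root iris: left subtree has 4 nodes {hop, plum, fir, tulip}, right has 6 {rye, bay, mint, fig, aster, ash}.
  Root tulip: left subtree has 3 nodes {hop, plum, fir}, right has 0 { }.
    Root plum: left subtree has 1 node {hop}, right has 1 {fir}.
  Root ash: left subtree has 5 nodes {rye, bay, mint, fig, aster}, right has 0 { }.
    Root aster: left subtree has 4 nodes {rye, bay, mint, fig}, right has 0 { }.
      Root fig: left subtree has 3 nodes {rye, bay, mint}, right has 0 { }.
        Root bay: left subtree has 1 node {rye}, right has 1 {mint}.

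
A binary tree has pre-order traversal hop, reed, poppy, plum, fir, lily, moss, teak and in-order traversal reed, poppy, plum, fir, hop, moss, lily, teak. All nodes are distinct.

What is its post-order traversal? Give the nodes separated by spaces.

The first element of pre-order is the root; it splits in-order into left and right subtrees.
Root hop: left subtree has 4 nodes {reed, poppy, plum, fir}, right has 3 {moss, lily, teak}.
  Root reed: left subtree has 0 nodes { }, right has 3 {poppy, plum, fir}.
    Root poppy: left subtree has 0 nodes { }, right has 2 {plum, fir}.
      Root plum: left subtree has 0 nodes { }, right has 1 {fir}.
  Root lily: left subtree has 1 node {moss}, right has 1 {teak}.

fir plum poppy reed moss teak lily hop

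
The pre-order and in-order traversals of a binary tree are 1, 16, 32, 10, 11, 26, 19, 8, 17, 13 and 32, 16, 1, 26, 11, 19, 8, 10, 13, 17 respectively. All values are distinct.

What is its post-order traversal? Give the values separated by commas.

32, 16, 26, 8, 19, 11, 13, 17, 10, 1

The first element of pre-order is the root; it splits in-order into left and right subtrees.
Root 1: left subtree has 2 nodes {32, 16}, right has 7 {26, 11, 19, 8, 10, 13, 17}.
  Root 16: left subtree has 1 node {32}, right has 0 { }.
  Root 10: left subtree has 4 nodes {26, 11, 19, 8}, right has 2 {13, 17}.
    Root 11: left subtree has 1 node {26}, right has 2 {19, 8}.
      Root 19: left subtree has 0 nodes { }, right has 1 {8}.
    Root 17: left subtree has 1 node {13}, right has 0 { }.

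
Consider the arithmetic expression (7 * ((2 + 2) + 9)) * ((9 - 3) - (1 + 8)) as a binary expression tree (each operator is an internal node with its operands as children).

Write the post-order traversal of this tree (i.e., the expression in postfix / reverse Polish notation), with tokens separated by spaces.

Post-order on an expression tree gives postfix notation: for each operator, emit left operand, right operand, then the operator.

7 2 2 + 9 + * 9 3 - 1 8 + - *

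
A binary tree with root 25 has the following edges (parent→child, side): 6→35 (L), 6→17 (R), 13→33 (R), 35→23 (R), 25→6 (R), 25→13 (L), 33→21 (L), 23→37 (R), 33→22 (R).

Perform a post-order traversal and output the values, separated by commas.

Post-order visits the left subtree, then the right subtree, then the node.
At 25: go left to 13.
  At 13: no left child.
  At 13: go right to 33.
    At 33: go left to 21.
      21 is a leaf — visit 21.
    At 33: go right to 22.
      22 is a leaf — visit 22.
    Visit 33.
  Visit 13.
At 25: go right to 6.
  At 6: go left to 35.
    At 35: no left child.
    At 35: go right to 23.
      At 23: no left child.
      At 23: go right to 37.
        37 is a leaf — visit 37.
      Visit 23.
    Visit 35.
  At 6: go right to 17.
    17 is a leaf — visit 17.
  Visit 6.
Visit 25.

21, 22, 33, 13, 37, 23, 35, 17, 6, 25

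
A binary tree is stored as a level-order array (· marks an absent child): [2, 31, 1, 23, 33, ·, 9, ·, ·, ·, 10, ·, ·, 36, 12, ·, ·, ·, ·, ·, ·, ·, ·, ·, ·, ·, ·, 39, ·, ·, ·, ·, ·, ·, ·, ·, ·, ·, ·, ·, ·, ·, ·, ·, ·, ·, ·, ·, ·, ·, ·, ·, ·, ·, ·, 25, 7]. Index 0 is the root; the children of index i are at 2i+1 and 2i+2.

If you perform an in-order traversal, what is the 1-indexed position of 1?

In-order visits the left subtree, then the node, then the right subtree.
At 2: go left to 31.
  At 31: go left to 23.
    23 is a leaf — visit 23.
  Visit 31.
  At 31: go right to 33.
    At 33: no left child.
    Visit 33.
    At 33: go right to 10.
      10 is a leaf — visit 10.
Visit 2.
At 2: go right to 1.
  At 1: no left child.
  Visit 1.
  At 1: go right to 9.
    At 9: go left to 36.
      At 36: go left to 39.
        At 39: go left to 25.
          25 is a leaf — visit 25.
        Visit 39.
        At 39: go right to 7.
          7 is a leaf — visit 7.
      Visit 36.
      At 36: no right child.
    Visit 9.
    At 9: go right to 12.
      12 is a leaf — visit 12.
Full in-order sequence: 23, 31, 33, 10, 2, 1, 25, 39, 7, 36, 9, 12.

6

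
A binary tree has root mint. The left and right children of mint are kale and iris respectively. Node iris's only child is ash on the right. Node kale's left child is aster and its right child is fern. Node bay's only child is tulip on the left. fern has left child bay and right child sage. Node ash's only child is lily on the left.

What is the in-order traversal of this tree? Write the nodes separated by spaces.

aster kale tulip bay fern sage mint iris lily ash

In-order visits the left subtree, then the node, then the right subtree.
At mint: go left to kale.
  At kale: go left to aster.
    aster is a leaf — visit aster.
  Visit kale.
  At kale: go right to fern.
    At fern: go left to bay.
      At bay: go left to tulip.
        tulip is a leaf — visit tulip.
      Visit bay.
      At bay: no right child.
    Visit fern.
    At fern: go right to sage.
      sage is a leaf — visit sage.
Visit mint.
At mint: go right to iris.
  At iris: no left child.
  Visit iris.
  At iris: go right to ash.
    At ash: go left to lily.
      lily is a leaf — visit lily.
    Visit ash.
    At ash: no right child.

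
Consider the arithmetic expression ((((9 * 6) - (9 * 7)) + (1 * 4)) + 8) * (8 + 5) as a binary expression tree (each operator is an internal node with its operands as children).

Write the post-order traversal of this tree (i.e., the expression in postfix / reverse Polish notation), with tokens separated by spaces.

Post-order on an expression tree gives postfix notation: for each operator, emit left operand, right operand, then the operator.

9 6 * 9 7 * - 1 4 * + 8 + 8 5 + *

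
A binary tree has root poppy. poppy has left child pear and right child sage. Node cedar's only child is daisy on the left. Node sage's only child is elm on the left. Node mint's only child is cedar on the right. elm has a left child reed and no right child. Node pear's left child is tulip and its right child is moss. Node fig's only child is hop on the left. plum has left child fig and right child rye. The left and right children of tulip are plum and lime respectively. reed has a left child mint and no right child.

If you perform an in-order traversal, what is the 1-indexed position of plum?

In-order visits the left subtree, then the node, then the right subtree.
At poppy: go left to pear.
  At pear: go left to tulip.
    At tulip: go left to plum.
      At plum: go left to fig.
        At fig: go left to hop.
          hop is a leaf — visit hop.
        Visit fig.
        At fig: no right child.
      Visit plum.
      At plum: go right to rye.
        rye is a leaf — visit rye.
    Visit tulip.
    At tulip: go right to lime.
      lime is a leaf — visit lime.
  Visit pear.
  At pear: go right to moss.
    moss is a leaf — visit moss.
Visit poppy.
At poppy: go right to sage.
  At sage: go left to elm.
    At elm: go left to reed.
      At reed: go left to mint.
        At mint: no left child.
        Visit mint.
        At mint: go right to cedar.
          At cedar: go left to daisy.
            daisy is a leaf — visit daisy.
          Visit cedar.
          At cedar: no right child.
      Visit reed.
      At reed: no right child.
    Visit elm.
    At elm: no right child.
  Visit sage.
  At sage: no right child.
Full in-order sequence: hop, fig, plum, rye, tulip, lime, pear, moss, poppy, mint, daisy, cedar, reed, elm, sage.

3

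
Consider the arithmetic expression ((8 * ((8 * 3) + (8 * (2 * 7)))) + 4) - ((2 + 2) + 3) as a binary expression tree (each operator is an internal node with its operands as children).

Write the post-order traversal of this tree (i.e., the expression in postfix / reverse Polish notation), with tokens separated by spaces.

8 8 3 * 8 2 7 * * + * 4 + 2 2 + 3 + -

Post-order on an expression tree gives postfix notation: for each operator, emit left operand, right operand, then the operator.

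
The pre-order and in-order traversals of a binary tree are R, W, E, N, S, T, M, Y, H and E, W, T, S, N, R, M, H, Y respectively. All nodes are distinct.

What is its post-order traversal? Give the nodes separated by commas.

The first element of pre-order is the root; it splits in-order into left and right subtrees.
Root R: left subtree has 5 nodes {E, W, T, S, N}, right has 3 {M, H, Y}.
  Root W: left subtree has 1 node {E}, right has 3 {T, S, N}.
    Root N: left subtree has 2 nodes {T, S}, right has 0 { }.
      Root S: left subtree has 1 node {T}, right has 0 { }.
  Root M: left subtree has 0 nodes { }, right has 2 {H, Y}.
    Root Y: left subtree has 1 node {H}, right has 0 { }.

E, T, S, N, W, H, Y, M, R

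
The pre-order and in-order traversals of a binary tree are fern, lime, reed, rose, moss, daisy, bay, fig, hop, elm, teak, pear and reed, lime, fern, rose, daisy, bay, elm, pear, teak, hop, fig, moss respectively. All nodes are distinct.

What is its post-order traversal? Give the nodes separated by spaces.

The first element of pre-order is the root; it splits in-order into left and right subtrees.
Root fern: left subtree has 2 nodes {reed, lime}, right has 9 {rose, daisy, bay, elm, pear, teak, hop, fig, moss}.
  Root lime: left subtree has 1 node {reed}, right has 0 { }.
  Root rose: left subtree has 0 nodes { }, right has 8 {daisy, bay, elm, pear, teak, hop, fig, moss}.
    Root moss: left subtree has 7 nodes {daisy, bay, elm, pear, teak, hop, fig}, right has 0 { }.
      Root daisy: left subtree has 0 nodes { }, right has 6 {bay, elm, pear, teak, hop, fig}.
        Root bay: left subtree has 0 nodes { }, right has 5 {elm, pear, teak, hop, fig}.
          Root fig: left subtree has 4 nodes {elm, pear, teak, hop}, right has 0 { }.
            Root hop: left subtree has 3 nodes {elm, pear, teak}, right has 0 { }.
              Root elm: left subtree has 0 nodes { }, right has 2 {pear, teak}.
                Root teak: left subtree has 1 node {pear}, right has 0 { }.

reed lime pear teak elm hop fig bay daisy moss rose fern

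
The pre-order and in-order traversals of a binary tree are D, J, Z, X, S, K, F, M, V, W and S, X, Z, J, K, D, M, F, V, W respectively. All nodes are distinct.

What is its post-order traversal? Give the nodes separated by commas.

The first element of pre-order is the root; it splits in-order into left and right subtrees.
Root D: left subtree has 5 nodes {S, X, Z, J, K}, right has 4 {M, F, V, W}.
  Root J: left subtree has 3 nodes {S, X, Z}, right has 1 {K}.
    Root Z: left subtree has 2 nodes {S, X}, right has 0 { }.
      Root X: left subtree has 1 node {S}, right has 0 { }.
  Root F: left subtree has 1 node {M}, right has 2 {V, W}.
    Root V: left subtree has 0 nodes { }, right has 1 {W}.

S, X, Z, K, J, M, W, V, F, D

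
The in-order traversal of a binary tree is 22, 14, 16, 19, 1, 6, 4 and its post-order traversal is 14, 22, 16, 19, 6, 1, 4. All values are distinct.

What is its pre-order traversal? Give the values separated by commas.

4, 1, 19, 16, 22, 14, 6

The last element of post-order is the root; it splits in-order into left and right subtrees.
Root 4: left subtree has 6 nodes {22, 14, 16, 19, 1, 6}, right has 0 { }.
  Root 1: left subtree has 4 nodes {22, 14, 16, 19}, right has 1 {6}.
    Root 19: left subtree has 3 nodes {22, 14, 16}, right has 0 { }.
      Root 16: left subtree has 2 nodes {22, 14}, right has 0 { }.
        Root 22: left subtree has 0 nodes { }, right has 1 {14}.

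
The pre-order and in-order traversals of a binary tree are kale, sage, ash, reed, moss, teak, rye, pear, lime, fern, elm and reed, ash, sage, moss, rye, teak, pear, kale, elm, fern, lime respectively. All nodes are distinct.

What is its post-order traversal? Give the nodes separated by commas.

The first element of pre-order is the root; it splits in-order into left and right subtrees.
Root kale: left subtree has 7 nodes {reed, ash, sage, moss, rye, teak, pear}, right has 3 {elm, fern, lime}.
  Root sage: left subtree has 2 nodes {reed, ash}, right has 4 {moss, rye, teak, pear}.
    Root ash: left subtree has 1 node {reed}, right has 0 { }.
    Root moss: left subtree has 0 nodes { }, right has 3 {rye, teak, pear}.
      Root teak: left subtree has 1 node {rye}, right has 1 {pear}.
  Root lime: left subtree has 2 nodes {elm, fern}, right has 0 { }.
    Root fern: left subtree has 1 node {elm}, right has 0 { }.

reed, ash, rye, pear, teak, moss, sage, elm, fern, lime, kale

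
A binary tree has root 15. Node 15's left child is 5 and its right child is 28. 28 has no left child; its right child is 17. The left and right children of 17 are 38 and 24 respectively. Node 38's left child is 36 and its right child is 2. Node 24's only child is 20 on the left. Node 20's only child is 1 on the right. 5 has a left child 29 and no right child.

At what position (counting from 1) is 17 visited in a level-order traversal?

Level-order visits nodes level by level from the root, left to right within each level.
Level 0: 15
Level 1: 5, 28
Level 2: 29, 17
Level 3: 38, 24
Level 4: 36, 2, 20
Level 5: 1
Full level-order sequence: 15, 5, 28, 29, 17, 38, 24, 36, 2, 20, 1.

5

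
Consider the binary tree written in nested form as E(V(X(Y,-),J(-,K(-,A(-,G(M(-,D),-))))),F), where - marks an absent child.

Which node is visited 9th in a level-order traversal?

Level-order visits nodes level by level from the root, left to right within each level.
Level 0: E
Level 1: V, F
Level 2: X, J
Level 3: Y, K
Level 4: A
Level 5: G
Level 6: M
Level 7: D
Full level-order sequence: E, V, F, X, J, Y, K, A, G, M, D.

G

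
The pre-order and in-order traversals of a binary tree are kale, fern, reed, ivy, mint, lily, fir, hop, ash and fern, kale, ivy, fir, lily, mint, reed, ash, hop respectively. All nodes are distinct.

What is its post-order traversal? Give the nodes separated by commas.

The first element of pre-order is the root; it splits in-order into left and right subtrees.
Root kale: left subtree has 1 node {fern}, right has 7 {ivy, fir, lily, mint, reed, ash, hop}.
  Root reed: left subtree has 4 nodes {ivy, fir, lily, mint}, right has 2 {ash, hop}.
    Root ivy: left subtree has 0 nodes { }, right has 3 {fir, lily, mint}.
      Root mint: left subtree has 2 nodes {fir, lily}, right has 0 { }.
        Root lily: left subtree has 1 node {fir}, right has 0 { }.
    Root hop: left subtree has 1 node {ash}, right has 0 { }.

fern, fir, lily, mint, ivy, ash, hop, reed, kale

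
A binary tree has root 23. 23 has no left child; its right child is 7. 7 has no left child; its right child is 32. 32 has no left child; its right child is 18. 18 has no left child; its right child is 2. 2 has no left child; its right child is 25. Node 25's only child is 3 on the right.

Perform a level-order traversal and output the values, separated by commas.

Level-order visits nodes level by level from the root, left to right within each level.
Level 0: 23
Level 1: 7
Level 2: 32
Level 3: 18
Level 4: 2
Level 5: 25
Level 6: 3

23, 7, 32, 18, 2, 25, 3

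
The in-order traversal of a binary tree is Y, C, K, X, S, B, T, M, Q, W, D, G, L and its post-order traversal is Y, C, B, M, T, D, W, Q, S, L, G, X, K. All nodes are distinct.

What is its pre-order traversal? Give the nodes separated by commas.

K, C, Y, X, G, S, Q, T, B, M, W, D, L

The last element of post-order is the root; it splits in-order into left and right subtrees.
Root K: left subtree has 2 nodes {Y, C}, right has 10 {X, S, B, T, M, Q, W, D, G, L}.
  Root C: left subtree has 1 node {Y}, right has 0 { }.
  Root X: left subtree has 0 nodes { }, right has 9 {S, B, T, M, Q, W, D, G, L}.
    Root G: left subtree has 7 nodes {S, B, T, M, Q, W, D}, right has 1 {L}.
      Root S: left subtree has 0 nodes { }, right has 6 {B, T, M, Q, W, D}.
        Root Q: left subtree has 3 nodes {B, T, M}, right has 2 {W, D}.
          Root T: left subtree has 1 node {B}, right has 1 {M}.
          Root W: left subtree has 0 nodes { }, right has 1 {D}.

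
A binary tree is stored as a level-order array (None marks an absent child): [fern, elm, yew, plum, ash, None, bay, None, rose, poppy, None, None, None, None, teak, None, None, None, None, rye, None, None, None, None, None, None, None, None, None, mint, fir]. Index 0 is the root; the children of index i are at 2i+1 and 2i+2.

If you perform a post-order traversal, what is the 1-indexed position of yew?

11

Post-order visits the left subtree, then the right subtree, then the node.
At fern: go left to elm.
  At elm: go left to plum.
    At plum: no left child.
    At plum: go right to rose.
      rose is a leaf — visit rose.
    Visit plum.
  At elm: go right to ash.
    At ash: go left to poppy.
      At poppy: go left to rye.
        rye is a leaf — visit rye.
      At poppy: no right child.
      Visit poppy.
    At ash: no right child.
    Visit ash.
  Visit elm.
At fern: go right to yew.
  At yew: no left child.
  At yew: go right to bay.
    At bay: no left child.
    At bay: go right to teak.
      At teak: go left to mint.
        mint is a leaf — visit mint.
      At teak: go right to fir.
        fir is a leaf — visit fir.
      Visit teak.
    Visit bay.
  Visit yew.
Visit fern.
Full post-order sequence: rose, plum, rye, poppy, ash, elm, mint, fir, teak, bay, yew, fern.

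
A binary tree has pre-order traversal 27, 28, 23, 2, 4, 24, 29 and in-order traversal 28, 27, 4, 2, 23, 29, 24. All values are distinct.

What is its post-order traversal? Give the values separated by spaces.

The first element of pre-order is the root; it splits in-order into left and right subtrees.
Root 27: left subtree has 1 node {28}, right has 5 {4, 2, 23, 29, 24}.
  Root 23: left subtree has 2 nodes {4, 2}, right has 2 {29, 24}.
    Root 2: left subtree has 1 node {4}, right has 0 { }.
    Root 24: left subtree has 1 node {29}, right has 0 { }.

28 4 2 29 24 23 27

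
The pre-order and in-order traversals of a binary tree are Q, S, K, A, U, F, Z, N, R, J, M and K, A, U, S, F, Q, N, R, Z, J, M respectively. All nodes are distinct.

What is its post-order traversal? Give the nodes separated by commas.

The first element of pre-order is the root; it splits in-order into left and right subtrees.
Root Q: left subtree has 5 nodes {K, A, U, S, F}, right has 5 {N, R, Z, J, M}.
  Root S: left subtree has 3 nodes {K, A, U}, right has 1 {F}.
    Root K: left subtree has 0 nodes { }, right has 2 {A, U}.
      Root A: left subtree has 0 nodes { }, right has 1 {U}.
  Root Z: left subtree has 2 nodes {N, R}, right has 2 {J, M}.
    Root N: left subtree has 0 nodes { }, right has 1 {R}.
    Root J: left subtree has 0 nodes { }, right has 1 {M}.

U, A, K, F, S, R, N, M, J, Z, Q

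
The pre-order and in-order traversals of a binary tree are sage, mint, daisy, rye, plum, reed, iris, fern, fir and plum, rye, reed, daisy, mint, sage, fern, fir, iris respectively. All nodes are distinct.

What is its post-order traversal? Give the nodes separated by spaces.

plum reed rye daisy mint fir fern iris sage

The first element of pre-order is the root; it splits in-order into left and right subtrees.
Root sage: left subtree has 5 nodes {plum, rye, reed, daisy, mint}, right has 3 {fern, fir, iris}.
  Root mint: left subtree has 4 nodes {plum, rye, reed, daisy}, right has 0 { }.
    Root daisy: left subtree has 3 nodes {plum, rye, reed}, right has 0 { }.
      Root rye: left subtree has 1 node {plum}, right has 1 {reed}.
  Root iris: left subtree has 2 nodes {fern, fir}, right has 0 { }.
    Root fern: left subtree has 0 nodes { }, right has 1 {fir}.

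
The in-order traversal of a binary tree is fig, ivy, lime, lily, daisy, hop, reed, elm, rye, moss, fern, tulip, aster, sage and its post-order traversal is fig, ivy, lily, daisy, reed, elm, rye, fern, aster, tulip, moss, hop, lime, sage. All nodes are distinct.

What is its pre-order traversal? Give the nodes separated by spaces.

The last element of post-order is the root; it splits in-order into left and right subtrees.
Root sage: left subtree has 13 nodes {fig, ivy, lime, lily, daisy, hop, reed, elm, rye, moss, fern, tulip, aster}, right has 0 { }.
  Root lime: left subtree has 2 nodes {fig, ivy}, right has 10 {lily, daisy, hop, reed, elm, rye, moss, fern, tulip, aster}.
    Root ivy: left subtree has 1 node {fig}, right has 0 { }.
    Root hop: left subtree has 2 nodes {lily, daisy}, right has 7 {reed, elm, rye, moss, fern, tulip, aster}.
      Root daisy: left subtree has 1 node {lily}, right has 0 { }.
      Root moss: left subtree has 3 nodes {reed, elm, rye}, right has 3 {fern, tulip, aster}.
        Root rye: left subtree has 2 nodes {reed, elm}, right has 0 { }.
          Root elm: left subtree has 1 node {reed}, right has 0 { }.
        Root tulip: left subtree has 1 node {fern}, right has 1 {aster}.

sage lime ivy fig hop daisy lily moss rye elm reed tulip fern aster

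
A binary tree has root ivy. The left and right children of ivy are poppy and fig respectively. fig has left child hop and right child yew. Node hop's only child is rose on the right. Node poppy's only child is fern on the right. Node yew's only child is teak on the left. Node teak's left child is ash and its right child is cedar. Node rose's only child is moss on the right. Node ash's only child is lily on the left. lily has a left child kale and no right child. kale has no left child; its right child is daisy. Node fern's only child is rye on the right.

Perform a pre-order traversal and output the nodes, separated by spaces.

Pre-order visits the node, then its left subtree, then its right subtree.
Visit ivy.
At ivy: go left to poppy.
  Visit poppy.
  At poppy: no left child.
  At poppy: go right to fern.
    Visit fern.
    At fern: no left child.
    At fern: go right to rye.
      rye is a leaf — visit rye.
At ivy: go right to fig.
  Visit fig.
  At fig: go left to hop.
    Visit hop.
    At hop: no left child.
    At hop: go right to rose.
      Visit rose.
      At rose: no left child.
      At rose: go right to moss.
        moss is a leaf — visit moss.
  At fig: go right to yew.
    Visit yew.
    At yew: go left to teak.
      Visit teak.
      At teak: go left to ash.
        Visit ash.
        At ash: go left to lily.
          Visit lily.
          At lily: go left to kale.
            Visit kale.
            At kale: no left child.
            At kale: go right to daisy.
              daisy is a leaf — visit daisy.
          At lily: no right child.
        At ash: no right child.
      At teak: go right to cedar.
        cedar is a leaf — visit cedar.
    At yew: no right child.

ivy poppy fern rye fig hop rose moss yew teak ash lily kale daisy cedar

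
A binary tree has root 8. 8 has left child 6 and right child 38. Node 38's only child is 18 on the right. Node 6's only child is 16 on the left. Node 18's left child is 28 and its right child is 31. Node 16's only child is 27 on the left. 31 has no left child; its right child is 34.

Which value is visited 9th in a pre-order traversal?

34

Pre-order visits the node, then its left subtree, then its right subtree.
Visit 8.
At 8: go left to 6.
  Visit 6.
  At 6: go left to 16.
    Visit 16.
    At 16: go left to 27.
      27 is a leaf — visit 27.
    At 16: no right child.
  At 6: no right child.
At 8: go right to 38.
  Visit 38.
  At 38: no left child.
  At 38: go right to 18.
    Visit 18.
    At 18: go left to 28.
      28 is a leaf — visit 28.
    At 18: go right to 31.
      Visit 31.
      At 31: no left child.
      At 31: go right to 34.
        34 is a leaf — visit 34.
Full pre-order sequence: 8, 6, 16, 27, 38, 18, 28, 31, 34.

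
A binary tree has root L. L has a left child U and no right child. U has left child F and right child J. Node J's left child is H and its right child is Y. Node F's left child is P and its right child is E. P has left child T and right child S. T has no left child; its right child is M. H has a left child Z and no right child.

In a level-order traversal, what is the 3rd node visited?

Level-order visits nodes level by level from the root, left to right within each level.
Level 0: L
Level 1: U
Level 2: F, J
Level 3: P, E, H, Y
Level 4: T, S, Z
Level 5: M
Full level-order sequence: L, U, F, J, P, E, H, Y, T, S, Z, M.

F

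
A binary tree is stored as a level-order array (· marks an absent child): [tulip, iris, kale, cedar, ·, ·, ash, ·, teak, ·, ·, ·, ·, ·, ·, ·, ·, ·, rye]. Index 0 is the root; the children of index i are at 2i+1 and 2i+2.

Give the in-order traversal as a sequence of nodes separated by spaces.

In-order visits the left subtree, then the node, then the right subtree.
At tulip: go left to iris.
  At iris: go left to cedar.
    At cedar: no left child.
    Visit cedar.
    At cedar: go right to teak.
      At teak: no left child.
      Visit teak.
      At teak: go right to rye.
        rye is a leaf — visit rye.
  Visit iris.
  At iris: no right child.
Visit tulip.
At tulip: go right to kale.
  At kale: no left child.
  Visit kale.
  At kale: go right to ash.
    ash is a leaf — visit ash.

cedar teak rye iris tulip kale ash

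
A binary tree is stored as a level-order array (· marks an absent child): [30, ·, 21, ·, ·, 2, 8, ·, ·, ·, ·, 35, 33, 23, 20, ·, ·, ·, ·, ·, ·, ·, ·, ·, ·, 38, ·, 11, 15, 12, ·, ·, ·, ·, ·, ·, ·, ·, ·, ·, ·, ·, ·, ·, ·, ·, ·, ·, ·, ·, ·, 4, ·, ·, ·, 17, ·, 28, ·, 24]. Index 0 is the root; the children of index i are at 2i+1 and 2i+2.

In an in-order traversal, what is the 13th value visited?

In-order visits the left subtree, then the node, then the right subtree.
At 30: no left child.
Visit 30.
At 30: go right to 21.
  At 21: go left to 2.
    At 2: go left to 35.
      35 is a leaf — visit 35.
    Visit 2.
    At 2: go right to 33.
      At 33: go left to 38.
        At 38: go left to 4.
          4 is a leaf — visit 4.
        Visit 38.
        At 38: no right child.
      Visit 33.
      At 33: no right child.
  Visit 21.
  At 21: go right to 8.
    At 8: go left to 23.
      At 23: go left to 11.
        At 11: go left to 17.
          17 is a leaf — visit 17.
        Visit 11.
        At 11: no right child.
      Visit 23.
      At 23: go right to 15.
        At 15: go left to 28.
          28 is a leaf — visit 28.
        Visit 15.
        At 15: no right child.
    Visit 8.
    At 8: go right to 20.
      At 20: go left to 12.
        At 12: go left to 24.
          24 is a leaf — visit 24.
        Visit 12.
        At 12: no right child.
      Visit 20.
      At 20: no right child.
Full in-order sequence: 30, 35, 2, 4, 38, 33, 21, 17, 11, 23, 28, 15, 8, 24, 12, 20.

8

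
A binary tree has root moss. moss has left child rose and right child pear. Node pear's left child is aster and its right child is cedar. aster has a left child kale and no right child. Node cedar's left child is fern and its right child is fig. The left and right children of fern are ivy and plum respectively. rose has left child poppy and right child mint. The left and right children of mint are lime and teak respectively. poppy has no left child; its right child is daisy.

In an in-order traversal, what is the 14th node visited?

In-order visits the left subtree, then the node, then the right subtree.
At moss: go left to rose.
  At rose: go left to poppy.
    At poppy: no left child.
    Visit poppy.
    At poppy: go right to daisy.
      daisy is a leaf — visit daisy.
  Visit rose.
  At rose: go right to mint.
    At mint: go left to lime.
      lime is a leaf — visit lime.
    Visit mint.
    At mint: go right to teak.
      teak is a leaf — visit teak.
Visit moss.
At moss: go right to pear.
  At pear: go left to aster.
    At aster: go left to kale.
      kale is a leaf — visit kale.
    Visit aster.
    At aster: no right child.
  Visit pear.
  At pear: go right to cedar.
    At cedar: go left to fern.
      At fern: go left to ivy.
        ivy is a leaf — visit ivy.
      Visit fern.
      At fern: go right to plum.
        plum is a leaf — visit plum.
    Visit cedar.
    At cedar: go right to fig.
      fig is a leaf — visit fig.
Full in-order sequence: poppy, daisy, rose, lime, mint, teak, moss, kale, aster, pear, ivy, fern, plum, cedar, fig.

cedar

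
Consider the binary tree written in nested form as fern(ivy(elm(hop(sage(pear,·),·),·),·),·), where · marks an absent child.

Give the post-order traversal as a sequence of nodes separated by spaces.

pear sage hop elm ivy fern

Post-order visits the left subtree, then the right subtree, then the node.
At fern: go left to ivy.
  At ivy: go left to elm.
    At elm: go left to hop.
      At hop: go left to sage.
        At sage: go left to pear.
          pear is a leaf — visit pear.
        At sage: no right child.
        Visit sage.
      At hop: no right child.
      Visit hop.
    At elm: no right child.
    Visit elm.
  At ivy: no right child.
  Visit ivy.
At fern: no right child.
Visit fern.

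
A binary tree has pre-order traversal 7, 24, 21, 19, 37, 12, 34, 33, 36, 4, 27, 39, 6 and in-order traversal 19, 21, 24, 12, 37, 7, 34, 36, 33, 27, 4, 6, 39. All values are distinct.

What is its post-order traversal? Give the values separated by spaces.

The first element of pre-order is the root; it splits in-order into left and right subtrees.
Root 7: left subtree has 5 nodes {19, 21, 24, 12, 37}, right has 7 {34, 36, 33, 27, 4, 6, 39}.
  Root 24: left subtree has 2 nodes {19, 21}, right has 2 {12, 37}.
    Root 21: left subtree has 1 node {19}, right has 0 { }.
    Root 37: left subtree has 1 node {12}, right has 0 { }.
  Root 34: left subtree has 0 nodes { }, right has 6 {36, 33, 27, 4, 6, 39}.
    Root 33: left subtree has 1 node {36}, right has 4 {27, 4, 6, 39}.
      Root 4: left subtree has 1 node {27}, right has 2 {6, 39}.
        Root 39: left subtree has 1 node {6}, right has 0 { }.

19 21 12 37 24 36 27 6 39 4 33 34 7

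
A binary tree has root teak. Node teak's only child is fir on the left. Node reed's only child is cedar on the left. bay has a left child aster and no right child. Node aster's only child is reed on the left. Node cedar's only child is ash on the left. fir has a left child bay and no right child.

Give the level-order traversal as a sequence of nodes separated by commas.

Level-order visits nodes level by level from the root, left to right within each level.
Level 0: teak
Level 1: fir
Level 2: bay
Level 3: aster
Level 4: reed
Level 5: cedar
Level 6: ash

teak, fir, bay, aster, reed, cedar, ash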